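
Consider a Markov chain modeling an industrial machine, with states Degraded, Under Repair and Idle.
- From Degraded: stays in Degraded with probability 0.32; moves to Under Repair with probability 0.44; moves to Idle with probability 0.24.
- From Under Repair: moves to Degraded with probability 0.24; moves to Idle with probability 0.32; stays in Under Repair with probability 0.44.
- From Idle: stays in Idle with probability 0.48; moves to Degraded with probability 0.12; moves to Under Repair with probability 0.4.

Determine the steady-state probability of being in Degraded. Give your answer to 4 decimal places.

0.2138

Let the stationary distribution be π with π = πP and π_1 + π_2 + π_3 = 1.
π_1 = 0.32·π_1 + 0.24·π_2 + 0.12·π_3
π_2 = 0.44·π_1 + 0.44·π_2 + 0.4·π_3
Solving with the normalization constraint gives π = (0.2138, 0.4256, 0.3606).
So the stationary probability of Degraded is 0.2138.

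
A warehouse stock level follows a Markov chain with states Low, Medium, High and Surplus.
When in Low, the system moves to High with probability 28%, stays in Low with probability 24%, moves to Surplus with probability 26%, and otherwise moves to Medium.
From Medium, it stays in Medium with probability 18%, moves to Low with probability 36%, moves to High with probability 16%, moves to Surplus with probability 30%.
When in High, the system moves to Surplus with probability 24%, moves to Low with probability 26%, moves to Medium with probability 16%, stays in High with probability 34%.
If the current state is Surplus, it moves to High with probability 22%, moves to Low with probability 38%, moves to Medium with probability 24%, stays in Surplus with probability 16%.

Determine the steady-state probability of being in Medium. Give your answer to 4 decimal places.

Let the stationary distribution be π with π = πP and π_1 + π_2 + π_3 + π_4 = 1.
π_1 = 0.24·π_1 + 0.36·π_2 + 0.26·π_3 + 0.38·π_4
π_2 = 0.22·π_1 + 0.18·π_2 + 0.16·π_3 + 0.24·π_4
π_3 = 0.28·π_1 + 0.16·π_2 + 0.34·π_3 + 0.22·π_4
Solving with the normalization constraint gives π = (0.3028, 0.2013, 0.2569, 0.2390).
So the stationary probability of Medium is 0.2013.

0.2013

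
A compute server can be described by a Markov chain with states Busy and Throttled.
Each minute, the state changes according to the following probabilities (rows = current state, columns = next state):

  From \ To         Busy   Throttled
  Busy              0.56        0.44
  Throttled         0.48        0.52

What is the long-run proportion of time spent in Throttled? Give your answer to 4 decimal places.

Let the stationary distribution be π with π = πP and π_1 + π_2 = 1.
π_1 = 0.56·π_1 + 0.48·π_2
Solving with the normalization constraint gives π = (0.5217, 0.4783).
So the stationary probability of Throttled is 0.4783.

0.4783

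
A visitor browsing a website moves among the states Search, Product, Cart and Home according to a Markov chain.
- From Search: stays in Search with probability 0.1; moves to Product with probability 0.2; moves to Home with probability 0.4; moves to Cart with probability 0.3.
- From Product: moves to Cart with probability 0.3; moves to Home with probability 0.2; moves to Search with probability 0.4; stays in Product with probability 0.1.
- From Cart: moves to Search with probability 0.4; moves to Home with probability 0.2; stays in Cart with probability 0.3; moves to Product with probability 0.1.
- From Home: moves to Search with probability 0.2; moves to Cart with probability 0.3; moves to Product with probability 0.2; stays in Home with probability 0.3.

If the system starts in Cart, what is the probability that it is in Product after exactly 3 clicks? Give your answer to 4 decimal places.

0.1540

Propagate the distribution vector 3 clicks from Cart.
After 0 clicks: (0.0000, 0.0000, 1.0000, 0.0000)
After 1 click: (0.4000, 0.1000, 0.3000, 0.2000)
After 2 clicks: (0.2400, 0.1600, 0.3000, 0.3000)
After 3 clicks: (0.2680, 0.1540, 0.3000, 0.2780)
P(in Product after 3 clicks) = 0.1540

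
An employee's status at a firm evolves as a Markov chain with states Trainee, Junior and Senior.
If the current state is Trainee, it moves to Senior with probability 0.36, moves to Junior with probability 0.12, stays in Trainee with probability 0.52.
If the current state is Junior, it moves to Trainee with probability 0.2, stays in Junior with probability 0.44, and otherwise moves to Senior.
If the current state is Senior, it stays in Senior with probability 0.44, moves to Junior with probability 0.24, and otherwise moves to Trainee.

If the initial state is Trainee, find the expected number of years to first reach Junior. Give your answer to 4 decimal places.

5.9896

Let t(s) be the expected number of years to first reach Junior from state s, with t(Junior) = 0. Conditioning on the first year:
t(Trainee) = 1 + 0.52·t(Trainee) + 0.36·t(Senior)
t(Senior) = 1 + 0.32·t(Trainee) + 0.44·t(Senior)
Solving: t(Trainee) = 5.9896, t(Senior) = 5.2083.
Expected years from Trainee to Junior: 5.9896.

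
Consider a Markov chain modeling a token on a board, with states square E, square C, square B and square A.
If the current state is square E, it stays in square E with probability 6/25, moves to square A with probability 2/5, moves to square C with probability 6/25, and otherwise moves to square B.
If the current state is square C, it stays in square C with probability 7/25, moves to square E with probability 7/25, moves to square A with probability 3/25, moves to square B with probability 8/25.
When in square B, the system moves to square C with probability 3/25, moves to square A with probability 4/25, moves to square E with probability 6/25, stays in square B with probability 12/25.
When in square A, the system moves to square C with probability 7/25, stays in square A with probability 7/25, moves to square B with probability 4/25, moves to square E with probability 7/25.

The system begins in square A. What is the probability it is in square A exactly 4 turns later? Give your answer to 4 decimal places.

Propagate the distribution vector 4 turns from square A.
After 0 turns: (0.0000, 0.0000, 0.0000, 1.0000)
After 1 turn: (0.2800, 0.2800, 0.1600, 0.2800)
After 2 turns: (0.2624, 0.2432, 0.2448, 0.2496)
After 3 turns: (0.2597, 0.2303, 0.2668, 0.2432)
After 4 turns: (0.2589, 0.2269, 0.2718, 0.2423)
P(in square A after 4 turns) = 0.2423

0.2423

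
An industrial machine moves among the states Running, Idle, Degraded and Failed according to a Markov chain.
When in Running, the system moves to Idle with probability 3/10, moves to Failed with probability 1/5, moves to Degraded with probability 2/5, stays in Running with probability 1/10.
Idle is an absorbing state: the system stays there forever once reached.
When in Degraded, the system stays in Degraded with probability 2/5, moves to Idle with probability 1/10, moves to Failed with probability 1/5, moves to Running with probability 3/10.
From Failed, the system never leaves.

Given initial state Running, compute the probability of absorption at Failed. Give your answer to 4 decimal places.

Let h(s) be the probability of absorption at Failed starting from transient state s. Then h(Failed) = 1 and h(Idle) = 0. By first-step analysis:
h(Running) = 0.1·h(Running) + 0.3·0 + 0.4·h(Degraded) + 0.2·1
h(Degraded) = 0.3·h(Running) + 0.1·0 + 0.4·h(Degraded) + 0.2·1
Solving: h(Running) = 0.4762, h(Degraded) = 0.5714.
Starting from Running, the probability is 0.4762.

0.4762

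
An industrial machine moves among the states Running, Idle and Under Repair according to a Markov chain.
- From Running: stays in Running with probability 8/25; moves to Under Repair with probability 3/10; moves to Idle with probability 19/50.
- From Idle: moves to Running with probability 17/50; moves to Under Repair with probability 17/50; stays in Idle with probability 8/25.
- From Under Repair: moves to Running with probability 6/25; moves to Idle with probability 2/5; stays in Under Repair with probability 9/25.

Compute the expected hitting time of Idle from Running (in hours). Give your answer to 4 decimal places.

Let t(s) be the expected number of hours to first reach Idle from state s, with t(Idle) = 0. Conditioning on the first hour:
t(Running) = 1 + 0.32·t(Running) + 0.3·t(Under Repair)
t(Under Repair) = 1 + 0.24·t(Running) + 0.36·t(Under Repair)
Solving: t(Running) = 2.5881, t(Under Repair) = 2.5330.
Expected hours from Running to Idle: 2.5881.

2.5881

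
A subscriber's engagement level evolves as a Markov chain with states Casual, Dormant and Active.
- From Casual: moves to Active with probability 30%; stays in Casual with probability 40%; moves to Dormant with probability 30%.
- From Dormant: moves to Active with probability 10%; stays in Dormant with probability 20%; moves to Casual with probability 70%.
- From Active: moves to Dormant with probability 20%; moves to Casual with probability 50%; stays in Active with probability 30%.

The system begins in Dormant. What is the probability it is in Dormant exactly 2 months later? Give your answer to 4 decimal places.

0.2700

Sum over the intermediate state after 1 month:
P = P(Dormant→Casual)·P(Casual→Dormant) + P(Dormant→Dormant)·P(Dormant→Dormant) + P(Dormant→Active)·P(Active→Dormant)
  = 0.7×0.3 + 0.2×0.2 + 0.1×0.2
  = 0.2100 + 0.0400 + 0.0200 = 0.2700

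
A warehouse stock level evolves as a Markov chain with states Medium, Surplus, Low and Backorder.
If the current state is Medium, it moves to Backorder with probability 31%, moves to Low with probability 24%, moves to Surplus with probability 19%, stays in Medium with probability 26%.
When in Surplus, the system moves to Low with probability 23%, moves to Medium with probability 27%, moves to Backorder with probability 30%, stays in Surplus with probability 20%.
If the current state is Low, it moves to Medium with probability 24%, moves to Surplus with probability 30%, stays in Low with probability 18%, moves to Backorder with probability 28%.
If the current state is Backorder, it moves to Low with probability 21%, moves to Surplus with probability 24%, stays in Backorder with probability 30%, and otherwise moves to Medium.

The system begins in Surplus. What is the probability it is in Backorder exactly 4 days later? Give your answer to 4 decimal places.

Propagate the distribution vector 4 days from Surplus.
After 0 days: (0.0000, 1.0000, 0.0000, 0.0000)
After 1 day: (0.2700, 0.2000, 0.2300, 0.3000)
After 2 days: (0.2544, 0.2323, 0.2152, 0.2981)
After 3 days: (0.2550, 0.2309, 0.2158, 0.2982)
After 4 days: (0.2550, 0.2310, 0.2158, 0.2982)
P(in Backorder after 4 days) = 0.2982

0.2982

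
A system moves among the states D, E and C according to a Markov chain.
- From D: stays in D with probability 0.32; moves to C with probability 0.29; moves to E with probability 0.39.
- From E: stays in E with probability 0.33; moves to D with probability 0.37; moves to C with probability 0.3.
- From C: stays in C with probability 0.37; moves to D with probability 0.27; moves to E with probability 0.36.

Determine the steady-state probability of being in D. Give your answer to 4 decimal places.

0.3220

Let the stationary distribution be π with π = πP and π_1 + π_2 + π_3 = 1.
π_1 = 0.32·π_1 + 0.37·π_2 + 0.27·π_3
π_2 = 0.39·π_1 + 0.33·π_2 + 0.36·π_3
Solving with the normalization constraint gives π = (0.3220, 0.3589, 0.3191).
So the stationary probability of D is 0.3220.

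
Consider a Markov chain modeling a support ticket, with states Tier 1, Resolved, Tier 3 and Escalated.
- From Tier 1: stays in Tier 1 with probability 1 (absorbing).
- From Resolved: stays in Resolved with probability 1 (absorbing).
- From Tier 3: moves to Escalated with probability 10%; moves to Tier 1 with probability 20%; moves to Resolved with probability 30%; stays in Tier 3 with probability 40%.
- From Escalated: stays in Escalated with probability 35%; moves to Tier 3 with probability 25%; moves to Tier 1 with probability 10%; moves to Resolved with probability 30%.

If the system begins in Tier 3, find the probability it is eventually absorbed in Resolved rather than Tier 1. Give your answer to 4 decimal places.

0.6164

Let h(s) be the probability of absorption at Resolved starting from transient state s. Then h(Resolved) = 1 and h(Tier 1) = 0. By first-step analysis:
h(Tier 3) = 0.2·0 + 0.3·1 + 0.4·h(Tier 3) + 0.1·h(Escalated)
h(Escalated) = 0.1·0 + 0.3·1 + 0.25·h(Tier 3) + 0.35·h(Escalated)
Solving: h(Tier 3) = 0.6164, h(Escalated) = 0.6986.
Starting from Tier 3, the probability is 0.6164.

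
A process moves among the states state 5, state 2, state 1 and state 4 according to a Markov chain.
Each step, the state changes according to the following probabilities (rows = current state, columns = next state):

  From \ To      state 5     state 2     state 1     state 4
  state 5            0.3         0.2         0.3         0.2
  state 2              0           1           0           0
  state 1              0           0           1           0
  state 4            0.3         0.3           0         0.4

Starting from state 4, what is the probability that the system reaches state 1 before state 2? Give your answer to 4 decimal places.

Let h(s) be the probability of absorption at state 1 starting from transient state s. Then h(state 1) = 1 and h(state 2) = 0. By first-step analysis:
h(state 5) = 0.3·h(state 5) + 0.2·0 + 0.3·1 + 0.2·h(state 4)
h(state 4) = 0.3·h(state 5) + 0.3·0 + 0.4·h(state 4)
Solving: h(state 5) = 0.5000, h(state 4) = 0.2500.
Starting from state 4, the probability is 0.2500.

0.2500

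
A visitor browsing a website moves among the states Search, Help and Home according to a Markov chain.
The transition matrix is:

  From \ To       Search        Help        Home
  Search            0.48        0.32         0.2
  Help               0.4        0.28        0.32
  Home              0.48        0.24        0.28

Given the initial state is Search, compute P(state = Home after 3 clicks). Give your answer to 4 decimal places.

0.2553

Propagate the distribution vector 3 clicks from Search.
After 0 clicks: (1.0000, 0.0000, 0.0000)
After 1 click: (0.4800, 0.3200, 0.2000)
After 2 clicks: (0.4544, 0.2912, 0.2544)
After 3 clicks: (0.4567, 0.2880, 0.2553)
P(in Home after 3 clicks) = 0.2553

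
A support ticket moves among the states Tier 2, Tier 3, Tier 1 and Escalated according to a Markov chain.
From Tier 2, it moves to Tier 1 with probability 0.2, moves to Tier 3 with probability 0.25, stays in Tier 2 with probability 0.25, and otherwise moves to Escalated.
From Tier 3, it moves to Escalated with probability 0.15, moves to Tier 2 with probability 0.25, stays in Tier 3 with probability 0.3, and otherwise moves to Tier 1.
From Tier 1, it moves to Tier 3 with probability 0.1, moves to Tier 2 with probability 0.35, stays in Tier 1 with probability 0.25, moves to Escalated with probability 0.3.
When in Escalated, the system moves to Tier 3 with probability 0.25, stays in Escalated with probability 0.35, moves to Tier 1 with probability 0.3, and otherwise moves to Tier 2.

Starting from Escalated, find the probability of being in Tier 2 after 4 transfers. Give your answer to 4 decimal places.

0.2341

Propagate the distribution vector 4 transfers from Escalated.
After 0 transfers: (0.0000, 0.0000, 0.0000, 1.0000)
After 1 transfer: (0.1000, 0.2500, 0.3000, 0.3500)
After 2 transfers: (0.2275, 0.2175, 0.2750, 0.2800)
After 3 transfers: (0.2355, 0.2196, 0.2635, 0.2814)
After 4 transfers: (0.2341, 0.2215, 0.2633, 0.2811)
P(in Tier 2 after 4 transfers) = 0.2341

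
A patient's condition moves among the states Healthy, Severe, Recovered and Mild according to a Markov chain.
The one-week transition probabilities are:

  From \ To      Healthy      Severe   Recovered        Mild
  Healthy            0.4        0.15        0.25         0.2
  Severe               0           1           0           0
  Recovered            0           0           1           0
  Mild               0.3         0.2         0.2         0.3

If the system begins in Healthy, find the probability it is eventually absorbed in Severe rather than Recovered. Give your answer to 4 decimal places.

0.4028

Let h(s) be the probability of absorption at Severe starting from transient state s. Then h(Severe) = 1 and h(Recovered) = 0. By first-step analysis:
h(Healthy) = 0.4·h(Healthy) + 0.15·1 + 0.25·0 + 0.2·h(Mild)
h(Mild) = 0.3·h(Healthy) + 0.2·1 + 0.2·0 + 0.3·h(Mild)
Solving: h(Healthy) = 0.4028, h(Mild) = 0.4583.
Starting from Healthy, the probability is 0.4028.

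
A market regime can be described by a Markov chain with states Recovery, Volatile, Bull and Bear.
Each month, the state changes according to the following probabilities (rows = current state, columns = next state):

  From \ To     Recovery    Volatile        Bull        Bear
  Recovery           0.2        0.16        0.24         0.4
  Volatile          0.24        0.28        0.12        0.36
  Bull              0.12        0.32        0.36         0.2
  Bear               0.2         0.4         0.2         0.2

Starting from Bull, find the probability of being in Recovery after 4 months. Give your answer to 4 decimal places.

Propagate the distribution vector 4 months from Bull.
After 0 months: (0.0000, 0.0000, 1.0000, 0.0000)
After 1 month: (0.1200, 0.3200, 0.3600, 0.2000)
After 2 months: (0.1840, 0.3040, 0.2368, 0.2752)
After 3 months: (0.1932, 0.3004, 0.2209, 0.2854)
After 4 months: (0.1943, 0.2999, 0.2190, 0.2867)
P(in Recovery after 4 months) = 0.1943

0.1943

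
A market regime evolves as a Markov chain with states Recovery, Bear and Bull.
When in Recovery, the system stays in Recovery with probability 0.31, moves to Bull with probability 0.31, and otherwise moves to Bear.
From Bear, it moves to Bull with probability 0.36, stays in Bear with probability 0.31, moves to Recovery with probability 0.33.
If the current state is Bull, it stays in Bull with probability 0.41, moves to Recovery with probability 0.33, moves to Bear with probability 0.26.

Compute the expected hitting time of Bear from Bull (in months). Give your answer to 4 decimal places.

Let t(s) be the expected number of months to first reach Bear from state s, with t(Bear) = 0. Conditioning on the first month:
t(Recovery) = 1 + 0.31·t(Recovery) + 0.31·t(Bull)
t(Bull) = 1 + 0.33·t(Recovery) + 0.41·t(Bull)
Solving: t(Recovery) = 2.9528, t(Bull) = 3.3465.
Expected months from Bull to Bear: 3.3465.

3.3465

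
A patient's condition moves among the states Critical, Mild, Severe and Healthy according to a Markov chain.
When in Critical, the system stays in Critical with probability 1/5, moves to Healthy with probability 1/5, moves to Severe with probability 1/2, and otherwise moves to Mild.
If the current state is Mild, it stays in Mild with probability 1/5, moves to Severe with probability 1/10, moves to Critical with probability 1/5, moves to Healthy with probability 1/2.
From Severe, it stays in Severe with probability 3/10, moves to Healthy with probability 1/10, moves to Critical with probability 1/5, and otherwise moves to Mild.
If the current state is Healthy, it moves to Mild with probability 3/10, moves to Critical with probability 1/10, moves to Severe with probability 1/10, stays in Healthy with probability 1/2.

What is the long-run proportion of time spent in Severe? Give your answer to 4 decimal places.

0.2066

Let the stationary distribution be π with π = πP and π_1 + π_2 + π_3 + π_4 = 1.
π_1 = 0.2·π_1 + 0.2·π_2 + 0.2·π_3 + 0.1·π_4
π_2 = 0.1·π_1 + 0.2·π_2 + 0.4·π_3 + 0.3·π_4
π_3 = 0.5·π_1 + 0.1·π_2 + 0.3·π_3 + 0.1·π_4
Solving with the normalization constraint gives π = (0.1632, 0.2618, 0.2066, 0.3684).
So the stationary probability of Severe is 0.2066.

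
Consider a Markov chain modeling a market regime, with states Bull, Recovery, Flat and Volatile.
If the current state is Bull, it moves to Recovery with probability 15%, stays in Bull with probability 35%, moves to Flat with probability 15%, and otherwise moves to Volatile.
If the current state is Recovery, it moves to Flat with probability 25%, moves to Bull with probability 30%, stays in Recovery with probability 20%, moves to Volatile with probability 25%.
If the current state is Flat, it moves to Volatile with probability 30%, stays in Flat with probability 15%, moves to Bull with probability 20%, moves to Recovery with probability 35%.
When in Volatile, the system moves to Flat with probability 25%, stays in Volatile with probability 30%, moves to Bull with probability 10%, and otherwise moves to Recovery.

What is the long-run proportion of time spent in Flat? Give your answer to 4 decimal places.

0.2062

Let the stationary distribution be π with π = πP and π_1 + π_2 + π_3 + π_4 = 1.
π_1 = 0.35·π_1 + 0.3·π_2 + 0.2·π_3 + 0.1·π_4
π_2 = 0.15·π_1 + 0.2·π_2 + 0.35·π_3 + 0.35·π_4
π_3 = 0.15·π_1 + 0.25·π_2 + 0.15·π_3 + 0.25·π_4
Solving with the normalization constraint gives π = (0.2313, 0.2641, 0.2062, 0.2984).
So the stationary probability of Flat is 0.2062.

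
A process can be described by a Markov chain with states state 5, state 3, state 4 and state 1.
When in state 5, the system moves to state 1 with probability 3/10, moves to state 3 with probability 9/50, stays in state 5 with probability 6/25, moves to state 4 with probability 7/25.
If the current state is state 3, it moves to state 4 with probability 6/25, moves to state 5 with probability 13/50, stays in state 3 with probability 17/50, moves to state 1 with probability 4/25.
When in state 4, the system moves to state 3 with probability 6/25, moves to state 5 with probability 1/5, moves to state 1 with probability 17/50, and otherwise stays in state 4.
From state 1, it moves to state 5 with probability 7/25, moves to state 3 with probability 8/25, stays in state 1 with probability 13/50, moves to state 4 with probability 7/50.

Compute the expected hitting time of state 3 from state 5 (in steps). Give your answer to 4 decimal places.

Let t(s) be the expected number of steps to first reach state 3 from state s, with t(state 3) = 0. Conditioning on the first step:
t(state 5) = 1 + 0.24·t(state 5) + 0.28·t(state 4) + 0.3·t(state 1)
t(state 4) = 1 + 0.2·t(state 5) + 0.22·t(state 4) + 0.34·t(state 1)
t(state 1) = 1 + 0.28·t(state 5) + 0.14·t(state 4) + 0.26·t(state 1)
Solving: t(state 5) = 4.2537, t(state 4) = 3.9926, t(state 1) = 3.7162.
Expected steps from state 5 to state 3: 4.2537.

4.2537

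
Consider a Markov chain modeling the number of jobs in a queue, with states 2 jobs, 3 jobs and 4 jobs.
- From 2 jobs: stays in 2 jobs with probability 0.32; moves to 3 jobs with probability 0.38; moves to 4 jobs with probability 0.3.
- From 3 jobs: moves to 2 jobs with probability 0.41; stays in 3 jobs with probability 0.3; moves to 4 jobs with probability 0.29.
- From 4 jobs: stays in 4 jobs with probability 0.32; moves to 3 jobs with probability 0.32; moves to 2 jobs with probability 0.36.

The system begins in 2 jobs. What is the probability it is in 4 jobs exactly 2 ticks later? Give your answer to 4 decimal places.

Sum over the intermediate state after 1 tick:
P = P(2 jobs→2 jobs)·P(2 jobs→4 jobs) + P(2 jobs→3 jobs)·P(3 jobs→4 jobs) + P(2 jobs→4 jobs)·P(4 jobs→4 jobs)
  = 0.32×0.3 + 0.38×0.29 + 0.3×0.32
  = 0.0960 + 0.1102 + 0.0960 = 0.3022

0.3022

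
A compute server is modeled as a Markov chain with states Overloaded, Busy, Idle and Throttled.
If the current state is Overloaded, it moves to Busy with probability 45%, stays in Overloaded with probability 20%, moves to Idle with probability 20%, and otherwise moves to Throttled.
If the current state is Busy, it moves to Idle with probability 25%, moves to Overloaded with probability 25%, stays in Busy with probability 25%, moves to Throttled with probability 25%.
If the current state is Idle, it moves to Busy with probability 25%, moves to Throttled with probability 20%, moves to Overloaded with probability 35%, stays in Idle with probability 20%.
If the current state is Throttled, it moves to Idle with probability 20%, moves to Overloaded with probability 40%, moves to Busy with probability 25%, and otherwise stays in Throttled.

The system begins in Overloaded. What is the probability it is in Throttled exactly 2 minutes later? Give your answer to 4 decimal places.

0.2050

Propagate the distribution vector 2 minutes from Overloaded.
After 0 minutes: (1.0000, 0.0000, 0.0000, 0.0000)
After 1 minute: (0.2000, 0.4500, 0.2000, 0.1500)
After 2 minutes: (0.2825, 0.2900, 0.2225, 0.2050)
P(in Throttled after 2 minutes) = 0.2050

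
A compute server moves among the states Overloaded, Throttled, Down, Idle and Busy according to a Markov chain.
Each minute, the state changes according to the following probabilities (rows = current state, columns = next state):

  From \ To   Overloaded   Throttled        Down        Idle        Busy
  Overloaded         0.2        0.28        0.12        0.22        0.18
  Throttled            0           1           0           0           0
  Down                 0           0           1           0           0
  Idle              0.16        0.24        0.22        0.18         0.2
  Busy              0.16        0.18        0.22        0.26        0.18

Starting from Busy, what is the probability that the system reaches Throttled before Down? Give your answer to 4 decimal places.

Let h(s) be the probability of absorption at Throttled starting from transient state s. Then h(Throttled) = 1 and h(Down) = 0. By first-step analysis:
h(Overloaded) = 0.2·h(Overloaded) + 0.28·1 + 0.12·0 + 0.22·h(Idle) + 0.18·h(Busy)
h(Idle) = 0.16·h(Overloaded) + 0.24·1 + 0.22·0 + 0.18·h(Idle) + 0.2·h(Busy)
h(Busy) = 0.16·h(Overloaded) + 0.18·1 + 0.22·0 + 0.26·h(Idle) + 0.18·h(Busy)
Solving: h(Overloaded) = 0.6120, h(Idle) = 0.5362, h(Busy) = 0.5089.
Starting from Busy, the probability is 0.5089.

0.5089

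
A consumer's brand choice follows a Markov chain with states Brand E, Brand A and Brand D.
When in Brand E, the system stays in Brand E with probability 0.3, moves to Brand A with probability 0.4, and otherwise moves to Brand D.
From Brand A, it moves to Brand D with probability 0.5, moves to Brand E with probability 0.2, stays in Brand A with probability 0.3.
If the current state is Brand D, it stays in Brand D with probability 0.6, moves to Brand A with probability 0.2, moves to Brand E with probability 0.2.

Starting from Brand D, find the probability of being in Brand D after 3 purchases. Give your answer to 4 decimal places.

Propagate the distribution vector 3 purchases from Brand D.
After 0 purchases: (0.0000, 0.0000, 1.0000)
After 1 purchase: (0.2000, 0.2000, 0.6000)
After 2 purchases: (0.2200, 0.2600, 0.5200)
After 3 purchases: (0.2220, 0.2700, 0.5080)
P(in Brand D after 3 purchases) = 0.5080

0.5080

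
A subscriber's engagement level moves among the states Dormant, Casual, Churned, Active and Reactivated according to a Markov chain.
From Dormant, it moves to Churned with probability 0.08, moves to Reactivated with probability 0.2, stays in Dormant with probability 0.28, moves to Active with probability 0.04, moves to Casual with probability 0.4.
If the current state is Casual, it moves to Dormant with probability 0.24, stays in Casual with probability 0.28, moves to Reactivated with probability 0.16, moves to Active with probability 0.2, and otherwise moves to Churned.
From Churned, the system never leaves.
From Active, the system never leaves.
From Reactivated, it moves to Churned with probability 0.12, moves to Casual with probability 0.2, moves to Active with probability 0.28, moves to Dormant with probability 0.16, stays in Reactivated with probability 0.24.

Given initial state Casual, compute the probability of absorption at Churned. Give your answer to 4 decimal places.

0.3843

Let h(s) be the probability of absorption at Churned starting from transient state s. Then h(Churned) = 1 and h(Active) = 0. By first-step analysis:
h(Dormant) = 0.28·h(Dormant) + 0.4·h(Casual) + 0.08·1 + 0.04·0 + 0.2·h(Reactivated)
h(Casual) = 0.24·h(Dormant) + 0.28·h(Casual) + 0.12·1 + 0.2·0 + 0.16·h(Reactivated)
h(Reactivated) = 0.16·h(Dormant) + 0.2·h(Casual) + 0.12·1 + 0.28·0 + 0.24·h(Reactivated)
Solving: h(Dormant) = 0.4212, h(Casual) = 0.3843, h(Reactivated) = 0.3477.
Starting from Casual, the probability is 0.3843.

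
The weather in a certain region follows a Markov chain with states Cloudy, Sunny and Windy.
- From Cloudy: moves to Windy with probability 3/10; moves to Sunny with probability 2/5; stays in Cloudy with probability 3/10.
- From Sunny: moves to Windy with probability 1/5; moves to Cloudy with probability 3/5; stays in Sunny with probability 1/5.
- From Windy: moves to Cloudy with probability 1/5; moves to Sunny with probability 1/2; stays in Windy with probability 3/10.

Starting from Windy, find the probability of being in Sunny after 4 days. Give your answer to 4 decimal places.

0.3549

Propagate the distribution vector 4 days from Windy.
After 0 days: (0.0000, 0.0000, 1.0000)
After 1 day: (0.2000, 0.5000, 0.3000)
After 2 days: (0.4200, 0.3300, 0.2500)
After 3 days: (0.3740, 0.3590, 0.2670)
After 4 days: (0.3810, 0.3549, 0.2641)
P(in Sunny after 4 days) = 0.3549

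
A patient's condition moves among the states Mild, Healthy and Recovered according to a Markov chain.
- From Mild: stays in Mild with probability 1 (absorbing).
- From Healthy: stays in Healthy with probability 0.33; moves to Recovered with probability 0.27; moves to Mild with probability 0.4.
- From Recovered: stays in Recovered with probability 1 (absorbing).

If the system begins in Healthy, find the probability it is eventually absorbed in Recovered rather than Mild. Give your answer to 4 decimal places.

Let h(s) be the probability of absorption at Recovered starting from transient state s. Then h(Recovered) = 1 and h(Mild) = 0. By first-step analysis:
h(Healthy) = 0.4·0 + 0.33·h(Healthy) + 0.27·1
Solving: h(Healthy) = 0.4030.
Starting from Healthy, the probability is 0.4030.

0.4030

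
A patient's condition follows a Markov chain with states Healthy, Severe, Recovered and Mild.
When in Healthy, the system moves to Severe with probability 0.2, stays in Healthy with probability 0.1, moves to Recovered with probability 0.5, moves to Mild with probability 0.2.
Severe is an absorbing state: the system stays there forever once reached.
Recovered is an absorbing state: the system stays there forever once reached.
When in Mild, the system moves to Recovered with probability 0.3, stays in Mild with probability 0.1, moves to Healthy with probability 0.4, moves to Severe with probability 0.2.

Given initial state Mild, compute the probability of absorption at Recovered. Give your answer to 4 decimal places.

0.6438

Let h(s) be the probability of absorption at Recovered starting from transient state s. Then h(Recovered) = 1 and h(Severe) = 0. By first-step analysis:
h(Healthy) = 0.1·h(Healthy) + 0.2·0 + 0.5·1 + 0.2·h(Mild)
h(Mild) = 0.4·h(Healthy) + 0.2·0 + 0.3·1 + 0.1·h(Mild)
Solving: h(Healthy) = 0.6986, h(Mild) = 0.6438.
Starting from Mild, the probability is 0.6438.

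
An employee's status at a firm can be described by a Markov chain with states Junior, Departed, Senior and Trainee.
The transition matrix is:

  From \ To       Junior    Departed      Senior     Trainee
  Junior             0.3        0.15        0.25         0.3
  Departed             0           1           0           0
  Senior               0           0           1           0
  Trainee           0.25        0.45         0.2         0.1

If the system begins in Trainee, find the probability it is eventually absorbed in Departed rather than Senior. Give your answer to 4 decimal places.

0.6351

Let h(s) be the probability of absorption at Departed starting from transient state s. Then h(Departed) = 1 and h(Senior) = 0. By first-step analysis:
h(Junior) = 0.3·h(Junior) + 0.15·1 + 0.25·0 + 0.3·h(Trainee)
h(Trainee) = 0.25·h(Junior) + 0.45·1 + 0.2·0 + 0.1·h(Trainee)
Solving: h(Junior) = 0.4865, h(Trainee) = 0.6351.
Starting from Trainee, the probability is 0.6351.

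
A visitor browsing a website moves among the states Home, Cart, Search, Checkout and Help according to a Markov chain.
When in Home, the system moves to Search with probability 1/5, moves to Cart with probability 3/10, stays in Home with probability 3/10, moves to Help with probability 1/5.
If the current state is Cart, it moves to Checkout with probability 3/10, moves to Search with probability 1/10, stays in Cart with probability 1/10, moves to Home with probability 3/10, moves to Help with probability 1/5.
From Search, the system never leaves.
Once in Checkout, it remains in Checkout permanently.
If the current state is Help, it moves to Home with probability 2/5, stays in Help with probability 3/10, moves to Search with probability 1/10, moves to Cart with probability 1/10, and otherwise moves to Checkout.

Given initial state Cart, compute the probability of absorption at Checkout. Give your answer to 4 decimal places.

0.5458

Let h(s) be the probability of absorption at Checkout starting from transient state s. Then h(Checkout) = 1 and h(Search) = 0. By first-step analysis:
h(Home) = 0.3·h(Home) + 0.3·h(Cart) + 0.2·0 + 0.2·h(Help)
h(Cart) = 0.3·h(Home) + 0.1·h(Cart) + 0.1·0 + 0.3·1 + 0.2·h(Help)
h(Help) = 0.4·h(Home) + 0.1·h(Cart) + 0.1·0 + 0.1·1 + 0.3·h(Help)
Solving: h(Home) = 0.3550, h(Cart) = 0.5458, h(Help) = 0.4237.
Starting from Cart, the probability is 0.5458.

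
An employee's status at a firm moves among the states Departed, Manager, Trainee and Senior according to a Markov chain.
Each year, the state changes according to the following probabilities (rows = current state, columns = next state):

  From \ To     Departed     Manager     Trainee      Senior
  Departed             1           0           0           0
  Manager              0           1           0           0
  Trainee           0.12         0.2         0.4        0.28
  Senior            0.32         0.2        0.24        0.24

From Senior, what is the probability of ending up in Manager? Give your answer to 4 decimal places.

0.4321

Let h(s) be the probability of absorption at Manager starting from transient state s. Then h(Manager) = 1 and h(Departed) = 0. By first-step analysis:
h(Trainee) = 0.12·0 + 0.2·1 + 0.4·h(Trainee) + 0.28·h(Senior)
h(Senior) = 0.32·0 + 0.2·1 + 0.24·h(Trainee) + 0.24·h(Senior)
Solving: h(Trainee) = 0.5350, h(Senior) = 0.4321.
Starting from Senior, the probability is 0.4321.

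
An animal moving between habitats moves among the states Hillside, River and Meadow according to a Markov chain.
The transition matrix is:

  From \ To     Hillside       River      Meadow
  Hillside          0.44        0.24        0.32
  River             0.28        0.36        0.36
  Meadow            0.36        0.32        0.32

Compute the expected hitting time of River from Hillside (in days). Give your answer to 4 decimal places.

Let t(s) be the expected number of days to first reach River from state s, with t(River) = 0. Conditioning on the first day:
t(Hillside) = 1 + 0.44·t(Hillside) + 0.32·t(Meadow)
t(Meadow) = 1 + 0.36·t(Hillside) + 0.32·t(Meadow)
Solving: t(Hillside) = 3.7651, t(Meadow) = 3.4639.
Expected days from Hillside to River: 3.7651.

3.7651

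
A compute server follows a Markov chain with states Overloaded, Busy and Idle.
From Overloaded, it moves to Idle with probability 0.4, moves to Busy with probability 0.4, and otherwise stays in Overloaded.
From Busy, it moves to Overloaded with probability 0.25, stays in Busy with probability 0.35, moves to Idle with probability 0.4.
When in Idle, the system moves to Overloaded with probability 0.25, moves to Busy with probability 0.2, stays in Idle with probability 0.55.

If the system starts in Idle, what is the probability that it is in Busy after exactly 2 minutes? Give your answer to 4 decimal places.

0.2800

Sum over the intermediate state after 1 minute:
P = P(Idle→Overloaded)·P(Overloaded→Busy) + P(Idle→Busy)·P(Busy→Busy) + P(Idle→Idle)·P(Idle→Busy)
  = 0.25×0.4 + 0.2×0.35 + 0.55×0.2
  = 0.1000 + 0.0700 + 0.1100 = 0.2800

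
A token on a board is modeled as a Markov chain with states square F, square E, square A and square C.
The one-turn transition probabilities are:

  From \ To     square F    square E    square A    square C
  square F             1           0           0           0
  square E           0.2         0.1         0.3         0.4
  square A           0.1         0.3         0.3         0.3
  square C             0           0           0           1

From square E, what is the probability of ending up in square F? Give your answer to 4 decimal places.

Let h(s) be the probability of absorption at square F starting from transient state s. Then h(square F) = 1 and h(square C) = 0. By first-step analysis:
h(square E) = 0.2·1 + 0.1·h(square E) + 0.3·h(square A) + 0.4·0
h(square A) = 0.1·1 + 0.3·h(square E) + 0.3·h(square A) + 0.3·0
Solving: h(square E) = 0.3148, h(square A) = 0.2778.
Starting from square E, the probability is 0.3148.

0.3148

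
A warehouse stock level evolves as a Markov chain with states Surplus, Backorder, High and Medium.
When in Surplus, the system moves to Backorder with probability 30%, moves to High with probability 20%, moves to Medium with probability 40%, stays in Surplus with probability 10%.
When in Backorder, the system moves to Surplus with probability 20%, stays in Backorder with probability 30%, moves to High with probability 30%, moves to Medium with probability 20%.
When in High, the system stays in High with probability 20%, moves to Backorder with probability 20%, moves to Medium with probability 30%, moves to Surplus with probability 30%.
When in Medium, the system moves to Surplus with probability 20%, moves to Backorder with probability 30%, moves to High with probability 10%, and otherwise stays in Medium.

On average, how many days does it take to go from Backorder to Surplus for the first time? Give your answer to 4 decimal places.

Let t(s) be the expected number of days to first reach Surplus from state s, with t(Surplus) = 0. Conditioning on the first day:
t(Backorder) = 1 + 0.3·t(Backorder) + 0.3·t(High) + 0.2·t(Medium)
t(High) = 1 + 0.2·t(Backorder) + 0.2·t(High) + 0.3·t(Medium)
t(Medium) = 1 + 0.3·t(Backorder) + 0.1·t(High) + 0.4·t(Medium)
Solving: t(Backorder) = 4.5000, t(High) = 4.1000, t(Medium) = 4.6000.
Expected days from Backorder to Surplus: 4.5000.

4.5000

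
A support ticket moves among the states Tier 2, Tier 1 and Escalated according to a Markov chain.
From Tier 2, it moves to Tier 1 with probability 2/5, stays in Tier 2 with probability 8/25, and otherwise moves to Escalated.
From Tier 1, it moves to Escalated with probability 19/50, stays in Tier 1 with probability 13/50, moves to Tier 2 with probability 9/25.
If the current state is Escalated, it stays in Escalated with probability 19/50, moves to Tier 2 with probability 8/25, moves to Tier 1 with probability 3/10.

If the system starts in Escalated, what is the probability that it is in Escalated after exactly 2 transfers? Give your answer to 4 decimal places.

Sum over the intermediate state after 1 transfer:
P = P(Escalated→Tier 2)·P(Tier 2→Escalated) + P(Escalated→Tier 1)·P(Tier 1→Escalated) + P(Escalated→Escalated)·P(Escalated→Escalated)
  = 0.32×0.28 + 0.3×0.38 + 0.38×0.38
  = 0.0896 + 0.1140 + 0.1444 = 0.3480

0.3480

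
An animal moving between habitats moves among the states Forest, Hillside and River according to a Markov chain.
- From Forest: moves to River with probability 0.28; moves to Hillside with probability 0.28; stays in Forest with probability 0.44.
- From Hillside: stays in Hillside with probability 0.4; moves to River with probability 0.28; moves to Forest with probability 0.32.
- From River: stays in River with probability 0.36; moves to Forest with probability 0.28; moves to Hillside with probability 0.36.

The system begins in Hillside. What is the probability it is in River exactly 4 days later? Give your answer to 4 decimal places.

0.3043

Propagate the distribution vector 4 days from Hillside.
After 0 days: (0.0000, 1.0000, 0.0000)
After 1 day: (0.3200, 0.4000, 0.2800)
After 2 days: (0.3472, 0.3504, 0.3024)
After 3 days: (0.3496, 0.3462, 0.3042)
After 4 days: (0.3498, 0.3459, 0.3043)
P(in River after 4 days) = 0.3043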